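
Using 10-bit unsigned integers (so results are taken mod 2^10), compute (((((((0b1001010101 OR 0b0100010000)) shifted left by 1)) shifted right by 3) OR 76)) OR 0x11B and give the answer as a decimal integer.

0b1001010101 = 1001010101
0b0100010000 = 0100010000
→ OR → 1101010101 = 853
→ shifted left by 1 (mod 2^10) → 1010101010 = 682
→ shifted right by 3 → 0001010101 = 85
76 = 0001001100
→ OR → 0001011101 = 93
0x11B = 0100011011
→ OR → 0101011111 = 351

351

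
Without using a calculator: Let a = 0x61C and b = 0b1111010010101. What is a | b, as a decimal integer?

7837

0x61C = 0011000011100
b = 1111010010101
 OR → 1111010011101 = 7837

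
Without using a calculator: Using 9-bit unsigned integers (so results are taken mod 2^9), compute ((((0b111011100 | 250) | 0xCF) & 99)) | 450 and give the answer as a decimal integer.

483

0b111011100 = 111011100
250 = 011111010
→ | → 111111110 = 510
0xCF = 011001111
→ | → 111111111 = 511
99 = 001100011
→ & → 001100011 = 99
450 = 111000010
→ | → 111100011 = 483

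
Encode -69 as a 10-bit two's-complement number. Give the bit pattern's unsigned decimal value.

955

69 in 10 bits: 0001000101
Invert: 1110111010
Add 1:  1110111011 = 955
(Check: 2^10 - 69 = 1024 - 69 = 955.)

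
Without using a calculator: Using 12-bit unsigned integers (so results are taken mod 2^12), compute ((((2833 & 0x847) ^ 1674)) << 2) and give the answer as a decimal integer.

2604

2833 = 101100010001
0x847 = 100001000111
→ & → 100000000001 = 2049
1674 = 011010001010
→ ^ → 111010001011 = 3723
→ << 2 (mod 2^12) → 101000101100 = 2604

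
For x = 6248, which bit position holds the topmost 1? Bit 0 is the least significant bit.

6248 = 1100001101000
The topmost 1 is at position 12 (since 2^12 = 4096 ≤ 6248 < 8192).

12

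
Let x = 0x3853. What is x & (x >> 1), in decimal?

x = 11100001010011 = 14419
x>>1 = 01110000101001
AND  = 01100000000001 = 6145
(x & (x >> 1) has a 1 wherever x has two consecutive 1 bits.)

6145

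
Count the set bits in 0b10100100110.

5

n = 10100100110
Count the 1s: 1 + 1 + 1 + 1 + 1 = 5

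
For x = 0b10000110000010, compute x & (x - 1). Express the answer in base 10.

8576

x = 10000110000010 = 8578
x - 1 = 10000110000001
AND   = 10000110000000 = 8576
(x & (x - 1) clears the lowest set bit of x.)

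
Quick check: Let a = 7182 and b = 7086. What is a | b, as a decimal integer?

7182 = 1110000001110
7086 = 1101110101110
 OR → 1111110101110 = 8110

8110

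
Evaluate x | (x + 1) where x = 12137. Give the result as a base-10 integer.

12139

x = 10111101101001 = 12137
x + 1 = 10111101101010
OR    = 10111101101011 = 12139
(x | (x + 1) sets the lowest cleared bit.)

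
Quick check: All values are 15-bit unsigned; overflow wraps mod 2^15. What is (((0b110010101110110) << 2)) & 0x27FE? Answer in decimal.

1496

0b110010101110110 = 110010101110110
→ << 2 (mod 2^15) → 001010111011000 = 5592
0x27FE = 010011111111110
→ & → 000010111011000 = 1496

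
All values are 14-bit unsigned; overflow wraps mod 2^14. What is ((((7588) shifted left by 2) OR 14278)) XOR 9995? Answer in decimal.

4317

7588 = 01110110100100
→ shifted left by 2 (mod 2^14) → 11011010010000 = 13968
14278 = 11011111000110
→ OR → 11011111010110 = 14294
9995 = 10011100001011
→ XOR → 01000011011101 = 4317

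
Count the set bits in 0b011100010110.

n = 11100010110
Count the 1s: 1 + 1 + 1 + 1 + 1 + 1 = 6

6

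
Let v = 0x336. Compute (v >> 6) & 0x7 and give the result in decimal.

4

v = 1100110110
Shift right by 6: 1100
Mask low 3 bits: 100 = 4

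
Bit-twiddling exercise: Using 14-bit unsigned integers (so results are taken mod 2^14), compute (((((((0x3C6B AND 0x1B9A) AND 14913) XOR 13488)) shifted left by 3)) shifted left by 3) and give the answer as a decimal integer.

0x3C6B = 11110001101011
0x1B9A = 01101110011010
→ AND → 01100000001010 = 6154
14913 = 11101001000001
→ AND → 01100000000000 = 6144
13488 = 11010010110000
→ XOR → 10110010110000 = 11440
→ shifted left by 3 (mod 2^14) → 10010110000000 = 9600
→ shifted left by 3 (mod 2^14) → 10110000000000 = 11264

11264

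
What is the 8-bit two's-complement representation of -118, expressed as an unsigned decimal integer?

118 in 8 bits: 01110110
Invert: 10001001
Add 1:  10001010 = 138
(Check: 2^8 - 118 = 256 - 118 = 138.)

138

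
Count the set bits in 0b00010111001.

5

n = 10111001
Count the 1s: 1 + 1 + 1 + 1 + 1 = 5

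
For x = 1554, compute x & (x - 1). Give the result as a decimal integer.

x = 11000010010 = 1554
x - 1 = 11000010001
AND   = 11000010000 = 1552
(x & (x - 1) clears the lowest set bit of x.)

1552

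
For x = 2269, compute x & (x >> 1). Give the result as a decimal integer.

76

x = 100011011101 = 2269
x>>1 = 010001101110
AND  = 000001001100 = 76
(x & (x >> 1) has a 1 wherever x has two consecutive 1 bits.)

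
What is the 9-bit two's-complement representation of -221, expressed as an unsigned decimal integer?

221 in 9 bits: 011011101
Invert: 100100010
Add 1:  100100011 = 291
(Check: 2^9 - 221 = 512 - 221 = 291.)

291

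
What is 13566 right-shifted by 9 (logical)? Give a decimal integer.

26

13566 = 11010011111110
shift right by 9 → 00000000011010 = 26
(equivalently, floor(13566 / 512))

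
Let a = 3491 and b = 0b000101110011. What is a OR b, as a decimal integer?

3571

3491 = 110110100011
b = 000101110011
 OR → 110111110011 = 3571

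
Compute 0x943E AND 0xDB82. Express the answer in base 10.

36866

0x943E = 1001010000111110
0xDB82 = 1101101110000010
AND → 1001000000000010 = 36866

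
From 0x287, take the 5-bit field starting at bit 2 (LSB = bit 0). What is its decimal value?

1

v = 1010000111
Shift right by 2: 10100001
Mask low 5 bits: 00001 = 1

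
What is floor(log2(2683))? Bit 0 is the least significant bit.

11

2683 = 101001111011
The topmost 1 is at position 11 (since 2^11 = 2048 ≤ 2683 < 4096).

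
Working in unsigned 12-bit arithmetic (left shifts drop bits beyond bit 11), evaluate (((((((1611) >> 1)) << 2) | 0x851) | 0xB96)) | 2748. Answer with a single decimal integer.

1611 = 011001001011
→ >> 1 → 001100100101 = 805
→ << 2 (mod 2^12) → 110010010100 = 3220
0x851 = 100001010001
→ | → 110011010101 = 3285
0xB96 = 101110010110
→ | → 111111010111 = 4055
2748 = 101010111100
→ | → 111111111111 = 4095

4095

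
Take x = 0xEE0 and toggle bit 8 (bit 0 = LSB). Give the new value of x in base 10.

x = 00111011100000
bit 8 is currently 0; toggle it via x ^ (1 << 8) = x ^ 256
→ 00111111100000 = 4064

4064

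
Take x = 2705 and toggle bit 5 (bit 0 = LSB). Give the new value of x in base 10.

x = 101010010001
bit 5 is currently 0; toggle it via x ^ (1 << 5) = x ^ 32
→ 101010110001 = 2737

2737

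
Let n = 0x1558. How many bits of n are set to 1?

0x1558 = 1010101011000
Count the 1s: 1 + 1 + 1 + 1 + 1 + 1 = 6

6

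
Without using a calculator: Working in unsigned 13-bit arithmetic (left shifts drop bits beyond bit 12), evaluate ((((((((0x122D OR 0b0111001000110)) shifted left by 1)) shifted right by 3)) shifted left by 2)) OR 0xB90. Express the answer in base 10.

4092

0x122D = 1001000101101
0b0111001000110 = 0111001000110
→ OR → 1111001101111 = 7791
→ shifted left by 1 (mod 2^13) → 1110011011110 = 7390
→ shifted right by 3 → 0001110011011 = 923
→ shifted left by 2 (mod 2^13) → 0111001101100 = 3692
0xB90 = 0101110010000
→ OR → 0111111111100 = 4092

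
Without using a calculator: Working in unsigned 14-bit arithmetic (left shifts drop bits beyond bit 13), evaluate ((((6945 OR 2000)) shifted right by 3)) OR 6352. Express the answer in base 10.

7166

6945 = 01101100100001
2000 = 00011111010000
→ OR → 01111111110001 = 8177
→ shifted right by 3 → 00001111111110 = 1022
6352 = 01100011010000
→ OR → 01101111111110 = 7166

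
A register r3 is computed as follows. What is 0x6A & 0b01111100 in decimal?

104

0x6A = 1101010
b = 1111100
AND → 1101000 = 104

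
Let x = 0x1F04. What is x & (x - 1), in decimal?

x = 1111100000100 = 7940
x - 1 = 1111100000011
AND   = 1111100000000 = 7936
(x & (x - 1) clears the lowest set bit of x.)

7936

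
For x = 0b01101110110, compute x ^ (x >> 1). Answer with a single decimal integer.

x = 1101110110 = 886
x>>1 = 0110111011
XOR  = 1011001101 = 717
(x ^ (x >> 1) gives the standard binary-reflected Gray code of x.)

717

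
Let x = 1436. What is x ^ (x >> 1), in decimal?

x = 10110011100 = 1436
x>>1 = 01011001110
XOR  = 11101010010 = 1874
(x ^ (x >> 1) gives the standard binary-reflected Gray code of x.)

1874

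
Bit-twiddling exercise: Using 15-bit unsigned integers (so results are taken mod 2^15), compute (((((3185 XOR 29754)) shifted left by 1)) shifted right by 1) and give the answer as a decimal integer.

3185 = 000110001110001
29754 = 111010000111010
→ XOR → 111100001001011 = 30795
→ shifted left by 1 (mod 2^15) → 111000010010110 = 28822
→ shifted right by 1 → 011100001001011 = 14411

14411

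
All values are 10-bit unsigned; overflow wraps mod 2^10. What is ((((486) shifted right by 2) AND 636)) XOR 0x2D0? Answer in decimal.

486 = 0111100110
→ shifted right by 2 → 0001111001 = 121
636 = 1001111100
→ AND → 0001111000 = 120
0x2D0 = 1011010000
→ XOR → 1010101000 = 680

680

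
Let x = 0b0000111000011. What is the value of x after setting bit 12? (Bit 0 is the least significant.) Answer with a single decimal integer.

4547

x = 0000111000011
bit 12 is currently 0; set it via x | (1 << 12) = x | 4096
→ 1000111000011 = 4547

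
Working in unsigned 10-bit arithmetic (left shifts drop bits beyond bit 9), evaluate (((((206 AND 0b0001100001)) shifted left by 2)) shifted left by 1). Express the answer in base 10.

512

206 = 0011001110
0b0001100001 = 0001100001
→ AND → 0001000000 = 64
→ shifted left by 2 (mod 2^10) → 0100000000 = 256
→ shifted left by 1 (mod 2^10) → 1000000000 = 512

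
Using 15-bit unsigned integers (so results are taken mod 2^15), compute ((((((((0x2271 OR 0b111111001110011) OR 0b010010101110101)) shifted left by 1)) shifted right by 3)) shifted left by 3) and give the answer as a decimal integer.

32488

0x2271 = 010001001110001
0b111111001110011 = 111111001110011
→ OR → 111111001110011 = 32371
0b010010101110101 = 010010101110101
→ OR → 111111101110111 = 32631
→ shifted left by 1 (mod 2^15) → 111111011101110 = 32494
→ shifted right by 3 → 000111111011101 = 4061
→ shifted left by 3 (mod 2^15) → 111111011101000 = 32488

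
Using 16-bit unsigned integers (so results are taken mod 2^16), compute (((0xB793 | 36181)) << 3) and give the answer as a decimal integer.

65208

0xB793 = 1011011110010011
36181 = 1000110101010101
→ | → 1011111111010111 = 49111
→ << 3 (mod 2^16) → 1111111010111000 = 65208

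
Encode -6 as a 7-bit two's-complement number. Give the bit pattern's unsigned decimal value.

6 in 7 bits: 0000110
Invert: 1111001
Add 1:  1111010 = 122
(Check: 2^7 - 6 = 128 - 6 = 122.)

122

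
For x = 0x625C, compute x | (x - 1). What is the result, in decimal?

25183

x = 110001001011100 = 25180
x - 1 = 110001001011011
OR    = 110001001011111 = 25183
(x | (x - 1) sets all bits below the lowest set bit.)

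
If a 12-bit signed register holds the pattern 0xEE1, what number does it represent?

pattern = 111011100001 (MSB is 1 ⇒ negative)
Invert: 000100011110, add 1 → 000100011111 = 287, so the value is -287.
(Equivalently: 3809 - 2^12 = 3809 - 4096 = -287.)

-287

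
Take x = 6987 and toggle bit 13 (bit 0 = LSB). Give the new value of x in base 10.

x = 01101101001011
bit 13 is currently 0; toggle it via x ^ (1 << 13) = x ^ 8192
→ 11101101001011 = 15179

15179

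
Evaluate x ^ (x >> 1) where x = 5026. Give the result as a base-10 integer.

6771

x = 1001110100010 = 5026
x>>1 = 0100111010001
XOR  = 1101001110011 = 6771
(x ^ (x >> 1) gives the standard binary-reflected Gray code of x.)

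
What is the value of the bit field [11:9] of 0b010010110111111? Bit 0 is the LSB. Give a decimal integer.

2

v = 010010110111111
Shift right by 9: 010010
Mask low 3 bits: 010 = 2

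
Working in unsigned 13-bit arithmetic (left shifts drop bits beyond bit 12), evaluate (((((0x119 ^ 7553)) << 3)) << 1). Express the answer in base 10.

2432

0x119 = 0000100011001
7553 = 1110110000001
→ ^ → 1110010011000 = 7320
→ << 3 (mod 2^13) → 0010011000000 = 1216
→ << 1 (mod 2^13) → 0100110000000 = 2432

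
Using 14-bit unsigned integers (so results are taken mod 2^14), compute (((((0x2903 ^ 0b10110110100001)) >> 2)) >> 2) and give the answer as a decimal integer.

74

0x2903 = 10100100000011
0b10110110100001 = 10110110100001
→ ^ → 00010010100010 = 1186
→ >> 2 → 00000100101000 = 296
→ >> 2 → 00000001001010 = 74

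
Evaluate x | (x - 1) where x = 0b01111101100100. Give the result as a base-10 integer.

x = 1111101100100 = 8036
x - 1 = 1111101100011
OR    = 1111101100111 = 8039
(x | (x - 1) sets all bits below the lowest set bit.)

8039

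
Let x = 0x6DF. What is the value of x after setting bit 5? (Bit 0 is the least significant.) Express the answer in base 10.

1791

x = 00011011011111
bit 5 is currently 0; set it via x | (1 << 5) = x | 32
→ 00011011111111 = 1791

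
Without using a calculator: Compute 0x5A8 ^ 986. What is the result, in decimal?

1650

0x5A8 = 10110101000
986 = 01111011010
XOR → 11001110010 = 1650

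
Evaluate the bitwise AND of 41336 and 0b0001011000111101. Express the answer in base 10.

56

41336 = 1010000101111000
b = 0001011000111101
AND → 0000000000111000 = 56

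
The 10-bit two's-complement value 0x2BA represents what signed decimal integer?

-326

pattern = 1010111010 (MSB is 1 ⇒ negative)
Invert: 0101000101, add 1 → 0101000110 = 326, so the value is -326.
(Equivalently: 698 - 2^10 = 698 - 1024 = -326.)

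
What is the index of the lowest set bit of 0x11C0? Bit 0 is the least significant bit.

6

0x11C0 = 1000111000000
Trailing zeros: 6, so the lowest set bit is bit 6 (value 64).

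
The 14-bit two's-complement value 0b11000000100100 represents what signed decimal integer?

pattern = 11000000100100 (MSB is 1 ⇒ negative)
Invert: 00111111011011, add 1 → 00111111011100 = 4060, so the value is -4060.
(Equivalently: 12324 - 2^14 = 12324 - 16384 = -4060.)

-4060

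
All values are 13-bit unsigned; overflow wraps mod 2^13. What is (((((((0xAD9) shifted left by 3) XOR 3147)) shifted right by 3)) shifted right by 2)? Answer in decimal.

0xAD9 = 0101011011001
→ shifted left by 3 (mod 2^13) → 1011011001000 = 5832
3147 = 0110001001011
→ XOR → 1101010000011 = 6787
→ shifted right by 3 → 0001101010000 = 848
→ shifted right by 2 → 0000011010100 = 212

212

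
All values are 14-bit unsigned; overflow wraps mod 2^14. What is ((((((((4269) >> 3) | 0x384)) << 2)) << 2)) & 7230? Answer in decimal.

6160

4269 = 01000010101101
→ >> 3 → 00001000010101 = 533
0x384 = 00001110000100
→ | → 00001110010101 = 917
→ << 2 (mod 2^14) → 00111001010100 = 3668
→ << 2 (mod 2^14) → 11100101010000 = 14672
7230 = 01110000111110
→ & → 01100000010000 = 6160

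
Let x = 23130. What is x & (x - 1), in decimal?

x = 101101001011010 = 23130
x - 1 = 101101001011001
AND   = 101101001011000 = 23128
(x & (x - 1) clears the lowest set bit of x.)

23128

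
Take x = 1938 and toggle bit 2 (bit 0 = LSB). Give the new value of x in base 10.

1942

x = 011110010010
bit 2 is currently 0; toggle it via x ^ (1 << 2) = x ^ 4
→ 011110010110 = 1942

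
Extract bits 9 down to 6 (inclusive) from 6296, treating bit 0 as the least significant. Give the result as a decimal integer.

2

v = 01100010011000
Shift right by 6: 01100010
Mask low 4 bits: 0010 = 2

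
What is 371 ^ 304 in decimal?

371 = 101110011
304 = 100110000
XOR → 001000011 = 67

67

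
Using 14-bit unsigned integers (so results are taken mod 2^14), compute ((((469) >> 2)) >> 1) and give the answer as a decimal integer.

469 = 00000111010101
→ >> 2 → 00000001110101 = 117
→ >> 1 → 00000000111010 = 58

58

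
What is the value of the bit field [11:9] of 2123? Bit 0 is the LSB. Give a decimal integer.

v = 100001001011
Shift right by 9: 100
Mask low 3 bits: 100 = 4

4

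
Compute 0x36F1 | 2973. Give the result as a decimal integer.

0x36F1 = 11011011110001
2973 = 00101110011101
 OR → 11111111111101 = 16381

16381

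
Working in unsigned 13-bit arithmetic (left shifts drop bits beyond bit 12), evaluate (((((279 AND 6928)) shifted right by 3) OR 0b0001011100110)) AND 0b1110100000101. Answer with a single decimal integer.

279 = 0000100010111
6928 = 1101100010000
→ AND → 0000100010000 = 272
→ shifted right by 3 → 0000000100010 = 34
0b0001011100110 = 0001011100110
→ OR → 0001011100110 = 742
0b1110100000101 = 1110100000101
→ AND → 0000000000100 = 4

4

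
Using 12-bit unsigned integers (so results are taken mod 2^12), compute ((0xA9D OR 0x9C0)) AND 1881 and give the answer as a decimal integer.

857

0xA9D = 101010011101
0x9C0 = 100111000000
→ OR → 101111011101 = 3037
1881 = 011101011001
→ AND → 001101011001 = 857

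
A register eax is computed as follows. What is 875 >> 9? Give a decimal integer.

1

875 = 1101101011
shift right by 9 → 0000000001 = 1
(equivalently, floor(875 / 512))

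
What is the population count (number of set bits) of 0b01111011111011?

n = 1111011111011
Count the 1s: 1 + 1 + 1 + 1 + 1 + 1 + 1 + 1 + 1 + 1 + 1 = 11

11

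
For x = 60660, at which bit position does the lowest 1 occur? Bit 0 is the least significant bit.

2

60660 = 1110110011110100
Trailing zeros: 2, so the lowest set bit is bit 2 (value 4).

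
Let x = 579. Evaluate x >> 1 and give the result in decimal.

289

579 = 1001000011
shift right by 1 → 0100100001 = 289
(equivalently, floor(579 / 2))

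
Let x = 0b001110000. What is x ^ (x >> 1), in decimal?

72

x = 1110000 = 112
x>>1 = 0111000
XOR  = 1001000 = 72
(x ^ (x >> 1) gives the standard binary-reflected Gray code of x.)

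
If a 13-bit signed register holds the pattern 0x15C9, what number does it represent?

pattern = 1010111001001 (MSB is 1 ⇒ negative)
Invert: 0101000110110, add 1 → 0101000110111 = 2615, so the value is -2615.
(Equivalently: 5577 - 2^13 = 5577 - 8192 = -2615.)

-2615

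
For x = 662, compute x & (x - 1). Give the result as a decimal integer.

x = 1010010110 = 662
x - 1 = 1010010101
AND   = 1010010100 = 660
(x & (x - 1) clears the lowest set bit of x.)

660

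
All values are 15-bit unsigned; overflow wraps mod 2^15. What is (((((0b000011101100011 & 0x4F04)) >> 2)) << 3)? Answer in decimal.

0b000011101100011 = 000011101100011
0x4F04 = 100111100000100
→ & → 000011100000000 = 1792
→ >> 2 → 000000111000000 = 448
→ << 3 (mod 2^15) → 000111000000000 = 3584

3584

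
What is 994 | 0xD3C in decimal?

994 = 001111100010
0xD3C = 110100111100
 OR → 111111111110 = 4094

4094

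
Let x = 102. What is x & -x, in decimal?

x = 1100110 = 102
-x (two's complement) = …0011010
AND   = 0000010 = 2
(x & -x isolates the lowest set bit of x.)

2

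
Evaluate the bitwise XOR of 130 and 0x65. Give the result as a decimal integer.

130 = 10000010
0x65 = 01100101
XOR → 11100111 = 231

231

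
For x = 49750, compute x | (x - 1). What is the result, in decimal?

x = 1100001001010110 = 49750
x - 1 = 1100001001010101
OR    = 1100001001010111 = 49751
(x | (x - 1) sets all bits below the lowest set bit.)

49751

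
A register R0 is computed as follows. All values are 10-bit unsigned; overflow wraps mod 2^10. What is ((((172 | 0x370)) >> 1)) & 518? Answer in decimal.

172 = 0010101100
0x370 = 1101110000
→ | → 1111111100 = 1020
→ >> 1 → 0111111110 = 510
518 = 1000000110
→ & → 0000000110 = 6

6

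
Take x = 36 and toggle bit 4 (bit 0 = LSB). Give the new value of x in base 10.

x = 00000000100100
bit 4 is currently 0; toggle it via x ^ (1 << 4) = x ^ 16
→ 00000000110100 = 52

52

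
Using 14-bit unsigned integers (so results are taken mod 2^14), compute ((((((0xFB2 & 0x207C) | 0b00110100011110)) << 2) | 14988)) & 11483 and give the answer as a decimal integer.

0xFB2 = 00111110110010
0x207C = 10000001111100
→ & → 00000000110000 = 48
0b00110100011110 = 00110100011110
→ | → 00110100111110 = 3390
→ << 2 (mod 2^14) → 11010011111000 = 13560
14988 = 11101010001100
→ | → 11111011111100 = 16124
11483 = 10110011011011
→ & → 10110011011000 = 11480

11480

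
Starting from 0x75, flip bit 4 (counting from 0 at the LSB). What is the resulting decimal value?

x = 01110101
bit 4 is currently 1; toggle it via x ^ (1 << 4) = x ^ 16
→ 01100101 = 101

101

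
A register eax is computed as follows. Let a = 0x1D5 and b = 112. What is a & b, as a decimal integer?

0x1D5 = 111010101
112 = 001110000
AND → 001010000 = 80

80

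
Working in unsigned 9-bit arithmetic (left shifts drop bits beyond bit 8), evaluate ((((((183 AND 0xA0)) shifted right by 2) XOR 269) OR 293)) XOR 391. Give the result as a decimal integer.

162

183 = 010110111
0xA0 = 010100000
→ AND → 010100000 = 160
→ shifted right by 2 → 000101000 = 40
269 = 100001101
→ XOR → 100100101 = 293
293 = 100100101
→ OR → 100100101 = 293
391 = 110000111
→ XOR → 010100010 = 162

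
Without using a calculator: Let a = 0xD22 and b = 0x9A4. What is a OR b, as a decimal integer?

3494

0xD22 = 110100100010
0x9A4 = 100110100100
 OR → 110110100110 = 3494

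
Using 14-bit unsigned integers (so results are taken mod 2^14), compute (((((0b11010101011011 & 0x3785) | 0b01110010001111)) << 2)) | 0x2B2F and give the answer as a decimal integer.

0b11010101011011 = 11010101011011
0x3785 = 11011110000101
→ & → 11010100000001 = 13569
0b01110010001111 = 01110010001111
→ | → 11110110001111 = 15759
→ << 2 (mod 2^14) → 11011000111100 = 13884
0x2B2F = 10101100101111
→ | → 11111100111111 = 16191

16191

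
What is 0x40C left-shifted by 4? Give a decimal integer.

16576

0x40C = 000010000001100
shift left by 4 → 100000011000000 = 16576
(equivalently, 1036 × 2^4 = 1036 × 16)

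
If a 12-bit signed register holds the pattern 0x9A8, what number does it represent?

-1624

pattern = 100110101000 (MSB is 1 ⇒ negative)
Invert: 011001010111, add 1 → 011001011000 = 1624, so the value is -1624.
(Equivalently: 2472 - 2^12 = 2472 - 4096 = -1624.)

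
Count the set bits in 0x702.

4

0x702 = 11100000010
Count the 1s: 1 + 1 + 1 + 1 = 4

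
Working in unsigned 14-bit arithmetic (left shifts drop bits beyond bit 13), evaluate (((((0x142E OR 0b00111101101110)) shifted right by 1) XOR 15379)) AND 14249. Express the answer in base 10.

0x142E = 01010000101110
0b00111101101110 = 00111101101110
→ OR → 01111101101110 = 8046
→ shifted right by 1 → 00111110110111 = 4023
15379 = 11110000010011
→ XOR → 11001110100100 = 13220
14249 = 11011110101001
→ AND → 11001110100000 = 13216

13216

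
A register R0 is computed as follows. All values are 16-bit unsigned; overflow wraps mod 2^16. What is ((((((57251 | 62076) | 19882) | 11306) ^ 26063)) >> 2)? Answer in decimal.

9868

57251 = 1101111110100011
62076 = 1111001001111100
→ | → 1111111111111111 = 65535
19882 = 0100110110101010
→ | → 1111111111111111 = 65535
11306 = 0010110000101010
→ | → 1111111111111111 = 65535
26063 = 0110010111001111
→ ^ → 1001101000110000 = 39472
→ >> 2 → 0010011010001100 = 9868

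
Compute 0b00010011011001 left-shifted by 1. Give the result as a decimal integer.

2482

x = 010011011001
shift left by 1 → 100110110010 = 2482
(equivalently, 1241 × 2^1 = 1241 × 2)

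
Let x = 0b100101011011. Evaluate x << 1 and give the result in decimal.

4790

x = 0100101011011
shift left by 1 → 1001010110110 = 4790
(equivalently, 2395 × 2^1 = 2395 × 2)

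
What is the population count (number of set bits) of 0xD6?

5

0xD6 = 11010110
Count the 1s: 1 + 1 + 1 + 1 + 1 = 5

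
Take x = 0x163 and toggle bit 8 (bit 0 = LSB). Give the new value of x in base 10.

99

x = 101100011
bit 8 is currently 1; toggle it via x ^ (1 << 8) = x ^ 256
→ 001100011 = 99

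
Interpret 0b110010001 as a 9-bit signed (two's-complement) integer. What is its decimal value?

-111

pattern = 110010001 (MSB is 1 ⇒ negative)
Invert: 001101110, add 1 → 001101111 = 111, so the value is -111.
(Equivalently: 401 - 2^9 = 401 - 512 = -111.)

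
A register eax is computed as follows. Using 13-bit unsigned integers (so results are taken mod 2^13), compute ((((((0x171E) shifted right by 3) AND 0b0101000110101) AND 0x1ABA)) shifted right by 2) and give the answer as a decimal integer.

136

0x171E = 1011100011110
→ shifted right by 3 → 0001011100011 = 739
0b0101000110101 = 0101000110101
→ AND → 0001000100001 = 545
0x1ABA = 1101010111010
→ AND → 0001000100000 = 544
→ shifted right by 2 → 0000010001000 = 136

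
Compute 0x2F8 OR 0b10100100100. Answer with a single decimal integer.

2044

0x2F8 = 01011111000
b = 10100100100
 OR → 11111111100 = 2044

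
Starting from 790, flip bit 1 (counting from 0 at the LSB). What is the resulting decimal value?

788

x = 1100010110
bit 1 is currently 1; toggle it via x ^ (1 << 1) = x ^ 2
→ 1100010100 = 788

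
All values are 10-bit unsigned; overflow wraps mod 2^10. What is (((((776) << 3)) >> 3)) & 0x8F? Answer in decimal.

776 = 1100001000
→ << 3 (mod 2^10) → 0001000000 = 64
→ >> 3 → 0000001000 = 8
0x8F = 0010001111
→ & → 0000001000 = 8

8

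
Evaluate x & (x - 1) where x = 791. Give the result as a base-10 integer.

790

x = 1100010111 = 791
x - 1 = 1100010110
AND   = 1100010110 = 790
(x & (x - 1) clears the lowest set bit of x.)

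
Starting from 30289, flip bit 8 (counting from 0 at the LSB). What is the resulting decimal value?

x = 111011001010001
bit 8 is currently 0; toggle it via x ^ (1 << 8) = x ^ 256
→ 111011101010001 = 30545

30545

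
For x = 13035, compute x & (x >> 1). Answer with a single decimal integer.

x = 11001011101011 = 13035
x>>1 = 01100101110101
AND  = 01000001100001 = 4193
(x & (x >> 1) has a 1 wherever x has two consecutive 1 bits.)

4193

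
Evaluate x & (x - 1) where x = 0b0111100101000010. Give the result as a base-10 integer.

x = 111100101000010 = 31042
x - 1 = 111100101000001
AND   = 111100101000000 = 31040
(x & (x - 1) clears the lowest set bit of x.)

31040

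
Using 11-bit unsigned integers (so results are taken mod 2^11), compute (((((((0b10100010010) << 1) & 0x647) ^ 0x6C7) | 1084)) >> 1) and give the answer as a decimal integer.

0b10100010010 = 10100010010
→ << 1 (mod 2^11) → 01000100100 = 548
0x647 = 11001000111
→ & → 01000000100 = 516
0x6C7 = 11011000111
→ ^ → 10011000011 = 1219
1084 = 10000111100
→ | → 10011111111 = 1279
→ >> 1 → 01001111111 = 639

639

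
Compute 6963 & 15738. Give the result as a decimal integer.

6450

6963 = 01101100110011
15738 = 11110101111010
AND → 01100100110010 = 6450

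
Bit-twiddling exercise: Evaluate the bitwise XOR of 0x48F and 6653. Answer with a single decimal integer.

7538

0x48F = 0010010001111
6653 = 1100111111101
XOR → 1110101110010 = 7538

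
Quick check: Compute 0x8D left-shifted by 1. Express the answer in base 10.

282

0x8D = 010001101
shift left by 1 → 100011010 = 282
(equivalently, 141 × 2^1 = 141 × 2)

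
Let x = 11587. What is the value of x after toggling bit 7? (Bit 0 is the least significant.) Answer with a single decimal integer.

11715

x = 10110101000011
bit 7 is currently 0; toggle it via x ^ (1 << 7) = x ^ 128
→ 10110111000011 = 11715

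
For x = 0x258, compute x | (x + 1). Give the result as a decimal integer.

601

x = 1001011000 = 600
x + 1 = 1001011001
OR    = 1001011001 = 601
(x | (x + 1) sets the lowest cleared bit.)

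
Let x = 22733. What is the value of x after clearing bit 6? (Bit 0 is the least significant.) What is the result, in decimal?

x = 101100011001101
bit 6 is currently 1; clear it via x & ~(1 << 6) = x & ~64
→ 101100010001101 = 22669

22669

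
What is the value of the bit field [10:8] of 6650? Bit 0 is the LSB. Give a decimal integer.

v = 1100111111010
Shift right by 8: 11001
Mask low 3 bits: 001 = 1

1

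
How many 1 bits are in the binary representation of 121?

5

121 = 1111001
Count the 1s: 1 + 1 + 1 + 1 + 1 = 5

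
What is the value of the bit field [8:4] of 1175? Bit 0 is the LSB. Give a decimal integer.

9

v = 010010010111
Shift right by 4: 01001001
Mask low 5 bits: 01001 = 9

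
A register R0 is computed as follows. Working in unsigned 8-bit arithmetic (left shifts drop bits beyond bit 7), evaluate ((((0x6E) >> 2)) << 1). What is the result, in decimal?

0x6E = 01101110
→ >> 2 → 00011011 = 27
→ << 1 (mod 2^8) → 00110110 = 54

54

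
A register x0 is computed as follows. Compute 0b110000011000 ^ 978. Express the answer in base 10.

4042

a = 110000011000
978 = 001111010010
XOR → 111111001010 = 4042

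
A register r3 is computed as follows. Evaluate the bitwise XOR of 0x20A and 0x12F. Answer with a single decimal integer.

805

0x20A = 1000001010
0x12F = 0100101111
XOR → 1100100101 = 805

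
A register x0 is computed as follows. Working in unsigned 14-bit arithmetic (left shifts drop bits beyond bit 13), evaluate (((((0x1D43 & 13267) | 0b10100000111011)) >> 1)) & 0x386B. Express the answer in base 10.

0x1D43 = 01110101000011
13267 = 11001111010011
→ & → 01000101000011 = 4419
0b10100000111011 = 10100000111011
→ | → 11100101111011 = 14715
→ >> 1 → 01110010111101 = 7357
0x386B = 11100001101011
→ & → 01100000101001 = 6185

6185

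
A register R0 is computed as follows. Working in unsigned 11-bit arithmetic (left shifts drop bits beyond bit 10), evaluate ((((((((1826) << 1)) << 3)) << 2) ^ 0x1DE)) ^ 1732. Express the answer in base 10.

1946

1826 = 11100100010
→ << 1 (mod 2^11) → 11001000100 = 1604
→ << 3 (mod 2^11) → 01000100000 = 544
→ << 2 (mod 2^11) → 00010000000 = 128
0x1DE = 00111011110
→ ^ → 00101011110 = 350
1732 = 11011000100
→ ^ → 11110011010 = 1946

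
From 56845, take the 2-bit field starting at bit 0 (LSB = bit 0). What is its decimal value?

1

v = 1101111000001101
Shift right by 0: 1101111000001101
Mask low 2 bits: 01 = 1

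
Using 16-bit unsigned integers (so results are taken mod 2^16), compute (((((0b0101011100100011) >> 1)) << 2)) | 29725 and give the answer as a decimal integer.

0b0101011100100011 = 0101011100100011
→ >> 1 → 0010101110010001 = 11153
→ << 2 (mod 2^16) → 1010111001000100 = 44612
29725 = 0111010000011101
→ | → 1111111001011101 = 65117

65117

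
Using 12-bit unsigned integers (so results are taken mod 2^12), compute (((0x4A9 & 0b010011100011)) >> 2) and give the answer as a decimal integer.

296

0x4A9 = 010010101001
0b010011100011 = 010011100011
→ & → 010010100001 = 1185
→ >> 2 → 000100101000 = 296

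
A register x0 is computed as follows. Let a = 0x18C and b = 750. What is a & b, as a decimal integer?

0x18C = 0110001100
750 = 1011101110
AND → 0010001100 = 140

140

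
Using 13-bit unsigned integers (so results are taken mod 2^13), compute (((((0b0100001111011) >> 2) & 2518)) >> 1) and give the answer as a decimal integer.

11

0b0100001111011 = 0100001111011
→ >> 2 → 0001000011110 = 542
2518 = 0100111010110
→ & → 0000000010110 = 22
→ >> 1 → 0000000001011 = 11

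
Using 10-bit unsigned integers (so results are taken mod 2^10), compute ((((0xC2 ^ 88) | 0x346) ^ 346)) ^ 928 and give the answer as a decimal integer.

292

0xC2 = 0011000010
88 = 0001011000
→ ^ → 0010011010 = 154
0x346 = 1101000110
→ | → 1111011110 = 990
346 = 0101011010
→ ^ → 1010000100 = 644
928 = 1110100000
→ ^ → 0100100100 = 292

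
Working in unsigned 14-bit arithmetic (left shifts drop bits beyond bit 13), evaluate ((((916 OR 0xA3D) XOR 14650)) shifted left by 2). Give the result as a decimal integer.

916 = 00001110010100
0xA3D = 00101000111101
→ OR → 00101110111101 = 3005
14650 = 11100100111010
→ XOR → 11001010000111 = 12935
→ shifted left by 2 (mod 2^14) → 00101000011100 = 2588

2588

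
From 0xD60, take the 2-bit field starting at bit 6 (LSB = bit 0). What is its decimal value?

v = 0000110101100000
Shift right by 6: 0000110101
Mask low 2 bits: 01 = 1

1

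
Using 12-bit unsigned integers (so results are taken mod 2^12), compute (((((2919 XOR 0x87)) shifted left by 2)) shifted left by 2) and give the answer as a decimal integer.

3584

2919 = 101101100111
0x87 = 000010000111
→ XOR → 101111100000 = 3040
→ shifted left by 2 (mod 2^12) → 111110000000 = 3968
→ shifted left by 2 (mod 2^12) → 111000000000 = 3584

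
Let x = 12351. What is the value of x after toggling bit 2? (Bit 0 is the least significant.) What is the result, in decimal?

12347

x = 11000000111111
bit 2 is currently 1; toggle it via x ^ (1 << 2) = x ^ 4
→ 11000000111011 = 12347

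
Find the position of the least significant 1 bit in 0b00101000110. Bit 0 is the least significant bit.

1

0b00101000110 = 101000110
Trailing zeros: 1, so the lowest set bit is bit 1 (value 2).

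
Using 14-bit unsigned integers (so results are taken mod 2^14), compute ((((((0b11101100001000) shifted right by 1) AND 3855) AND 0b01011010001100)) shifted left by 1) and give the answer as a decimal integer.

2056

0b11101100001000 = 11101100001000
→ shifted right by 1 → 01110110000100 = 7556
3855 = 00111100001111
→ AND → 00110100000100 = 3332
0b01011010001100 = 01011010001100
→ AND → 00010000000100 = 1028
→ shifted left by 1 (mod 2^14) → 00100000001000 = 2056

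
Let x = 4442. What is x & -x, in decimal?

2

x = 1000101011010 = 4442
-x (two's complement) = …0111010100110
AND   = 0000000000010 = 2
(x & -x isolates the lowest set bit of x.)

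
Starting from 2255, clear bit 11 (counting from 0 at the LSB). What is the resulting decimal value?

x = 100011001111
bit 11 is currently 1; clear it via x & ~(1 << 11) = x & ~2048
→ 000011001111 = 207

207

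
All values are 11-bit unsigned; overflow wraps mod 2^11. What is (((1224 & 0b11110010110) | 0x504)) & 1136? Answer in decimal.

1224 = 10011001000
0b11110010110 = 11110010110
→ & → 10010000000 = 1152
0x504 = 10100000100
→ | → 10110000100 = 1412
1136 = 10001110000
→ & → 10000000000 = 1024

1024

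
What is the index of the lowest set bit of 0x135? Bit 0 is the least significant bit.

0x135 = 100110101
Trailing zeros: 0, so the lowest set bit is bit 0 (value 1).

0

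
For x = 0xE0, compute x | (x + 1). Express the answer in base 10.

x = 11100000 = 224
x + 1 = 11100001
OR    = 11100001 = 225
(x | (x + 1) sets the lowest cleared bit.)

225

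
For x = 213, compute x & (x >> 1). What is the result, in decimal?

64

x = 11010101 = 213
x>>1 = 01101010
AND  = 01000000 = 64
(x & (x >> 1) has a 1 wherever x has two consecutive 1 bits.)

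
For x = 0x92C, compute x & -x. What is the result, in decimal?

x = 100100101100 = 2348
-x (two's complement) = …011011010100
AND   = 000000000100 = 4
(x & -x isolates the lowest set bit of x.)

4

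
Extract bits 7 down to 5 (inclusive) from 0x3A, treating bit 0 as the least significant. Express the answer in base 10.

v = 00111010
Shift right by 5: 001
Mask low 3 bits: 001 = 1

1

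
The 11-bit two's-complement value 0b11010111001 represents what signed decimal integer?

-327

pattern = 11010111001 (MSB is 1 ⇒ negative)
Invert: 00101000110, add 1 → 00101000111 = 327, so the value is -327.
(Equivalently: 1721 - 2^11 = 1721 - 2048 = -327.)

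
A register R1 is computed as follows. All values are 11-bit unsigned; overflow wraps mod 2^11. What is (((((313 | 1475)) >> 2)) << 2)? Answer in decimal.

1528

313 = 00100111001
1475 = 10111000011
→ | → 10111111011 = 1531
→ >> 2 → 00101111110 = 382
→ << 2 (mod 2^11) → 10111111000 = 1528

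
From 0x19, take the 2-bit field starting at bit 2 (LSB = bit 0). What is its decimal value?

2

v = 0000011001
Shift right by 2: 00000110
Mask low 2 bits: 10 = 2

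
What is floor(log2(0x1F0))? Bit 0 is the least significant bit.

0x1F0 = 111110000
The topmost 1 is at position 8 (since 2^8 = 256 ≤ 496 < 512).

8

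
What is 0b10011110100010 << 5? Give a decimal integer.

324672

x = 0000010011110100010
shift left by 5 → 1001111010001000000 = 324672
(equivalently, 10146 × 2^5 = 10146 × 32)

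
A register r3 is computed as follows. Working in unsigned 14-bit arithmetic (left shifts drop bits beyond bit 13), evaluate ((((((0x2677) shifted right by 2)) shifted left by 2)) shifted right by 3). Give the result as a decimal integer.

1230

0x2677 = 10011001110111
→ shifted right by 2 → 00100110011101 = 2461
→ shifted left by 2 (mod 2^14) → 10011001110100 = 9844
→ shifted right by 3 → 00010011001110 = 1230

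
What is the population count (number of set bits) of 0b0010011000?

3

n = 10011000
Count the 1s: 1 + 1 + 1 = 3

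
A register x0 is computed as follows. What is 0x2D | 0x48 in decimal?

109

0x2D = 0101101
0x48 = 1001000
 OR → 1101101 = 109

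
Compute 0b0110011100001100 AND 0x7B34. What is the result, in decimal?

a = 110011100001100
0x7B34 = 111101100110100
AND → 110001100000100 = 25348

25348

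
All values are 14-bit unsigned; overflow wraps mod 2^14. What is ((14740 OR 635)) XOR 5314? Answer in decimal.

14740 = 11100110010100
635 = 00001001111011
→ OR → 11101111111111 = 15359
5314 = 01010011000010
→ XOR → 10111100111101 = 12093

12093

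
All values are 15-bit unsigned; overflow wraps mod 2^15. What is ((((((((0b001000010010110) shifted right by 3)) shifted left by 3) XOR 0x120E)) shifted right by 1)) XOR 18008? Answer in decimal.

18199

0b001000010010110 = 001000010010110
→ shifted right by 3 → 000001000010010 = 530
→ shifted left by 3 (mod 2^15) → 001000010010000 = 4240
0x120E = 001001000001110
→ XOR → 000001010011110 = 670
→ shifted right by 1 → 000000101001111 = 335
18008 = 100011001011000
→ XOR → 100011100010111 = 18199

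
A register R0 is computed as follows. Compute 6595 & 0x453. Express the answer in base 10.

67

6595 = 1100111000011
0x453 = 0010001010011
AND → 0000001000011 = 67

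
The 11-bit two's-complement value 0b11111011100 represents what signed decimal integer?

-36

pattern = 11111011100 (MSB is 1 ⇒ negative)
Invert: 00000100011, add 1 → 00000100100 = 36, so the value is -36.
(Equivalently: 2012 - 2^11 = 2012 - 2048 = -36.)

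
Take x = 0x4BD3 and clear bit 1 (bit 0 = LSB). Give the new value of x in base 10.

19409

x = 100101111010011
bit 1 is currently 1; clear it via x & ~(1 << 1) = x & ~2
→ 100101111010001 = 19409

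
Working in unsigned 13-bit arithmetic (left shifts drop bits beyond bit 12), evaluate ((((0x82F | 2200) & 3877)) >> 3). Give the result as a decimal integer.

0x82F = 0100000101111
2200 = 0100010011000
→ | → 0100010111111 = 2239
3877 = 0111100100101
→ & → 0100000100101 = 2085
→ >> 3 → 0000100000100 = 260

260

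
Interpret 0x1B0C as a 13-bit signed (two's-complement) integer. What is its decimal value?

-1268

pattern = 1101100001100 (MSB is 1 ⇒ negative)
Invert: 0010011110011, add 1 → 0010011110100 = 1268, so the value is -1268.
(Equivalently: 6924 - 2^13 = 6924 - 8192 = -1268.)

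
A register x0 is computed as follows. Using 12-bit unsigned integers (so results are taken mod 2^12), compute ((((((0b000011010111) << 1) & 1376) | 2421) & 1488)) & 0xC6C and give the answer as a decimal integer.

0b000011010111 = 000011010111
→ << 1 (mod 2^12) → 000110101110 = 430
1376 = 010101100000
→ & → 000100100000 = 288
2421 = 100101110101
→ | → 100101110101 = 2421
1488 = 010111010000
→ & → 000101010000 = 336
0xC6C = 110001101100
→ & → 000001000000 = 64

64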